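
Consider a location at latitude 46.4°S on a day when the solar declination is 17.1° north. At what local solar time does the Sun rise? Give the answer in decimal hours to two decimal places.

7.26 h

The sunset hour angle satisfies cos H_s = −tan φ tan δ = 0.3231, giving H_s = 71.15°.
Sunrise is at 12 − H_s/15 = 12 − 4.743 = 7.257 h local solar time.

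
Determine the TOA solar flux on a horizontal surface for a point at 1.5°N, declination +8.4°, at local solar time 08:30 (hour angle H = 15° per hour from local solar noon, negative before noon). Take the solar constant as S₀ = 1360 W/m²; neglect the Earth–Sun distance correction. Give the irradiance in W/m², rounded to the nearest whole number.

Hour angle H = 15° × (8.5 − 12) = -52.50°.
cos θ_z = sin φ sin δ + cos φ cos δ cos H = (0.0262)(0.1461) + (0.9997)(0.9893)(0.6088) = 0.6059.
Top-of-atmosphere irradiance = S₀ cos θ_z = 1360 × 0.6059 = 824.02 W/m².

824 W/m²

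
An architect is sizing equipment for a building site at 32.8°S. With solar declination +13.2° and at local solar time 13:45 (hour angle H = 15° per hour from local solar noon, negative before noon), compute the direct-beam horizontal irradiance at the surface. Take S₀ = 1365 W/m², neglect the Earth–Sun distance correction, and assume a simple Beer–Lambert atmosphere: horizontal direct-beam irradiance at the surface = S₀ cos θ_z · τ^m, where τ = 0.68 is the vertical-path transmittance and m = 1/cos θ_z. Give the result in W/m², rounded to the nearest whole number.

443 W/m²

Hour angle H = 15° × (13.75 − 12) = 26.25°.
cos θ_z = sin φ sin δ + cos φ cos δ cos H = (-0.5417)(0.2284) + (0.8406)(0.9736)(0.8969) = 0.6103.
Air mass m = 1/cos θ_z = 1/0.6103 = 1.639; τ^m = 0.68^1.639 = 0.5315.
Surface direct beam = 1365 × 0.6103 × 0.5315 = 442.77 W/m².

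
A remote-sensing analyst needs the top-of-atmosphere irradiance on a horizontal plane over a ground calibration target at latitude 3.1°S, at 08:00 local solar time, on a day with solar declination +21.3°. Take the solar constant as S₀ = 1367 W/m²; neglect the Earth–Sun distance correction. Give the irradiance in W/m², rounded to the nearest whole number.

Hour angle H = 15° × (8 − 12) = -60.00°.
cos θ_z = sin(-3.1°) sin(21.3°) + cos(-3.1°) cos(21.3°) cos(-60.00°) = -0.0196 + 0.4652 = 0.4456.
Top-of-atmosphere irradiance = S₀ cos θ_z = 1367 × 0.4456 = 609.14 W/m².

609 W/m²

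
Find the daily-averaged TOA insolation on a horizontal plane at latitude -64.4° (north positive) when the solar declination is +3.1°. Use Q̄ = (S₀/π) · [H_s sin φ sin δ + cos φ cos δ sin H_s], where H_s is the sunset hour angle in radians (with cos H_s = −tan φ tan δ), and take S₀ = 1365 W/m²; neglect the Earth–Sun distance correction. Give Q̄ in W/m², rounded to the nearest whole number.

cos H_s = −tan(-64.4°) · tan(3.1°) = 0.1130, so H_s = arccos(0.1130) = 83.51°. In radians, H_s = 1.4575.
H_s sin φ sin δ = 1.4575 × -0.9018 × 0.0541 = -0.0711.
cos φ cos δ sin H_s = 0.4321 × 0.9985 × 0.9936 = 0.4287.
Q̄ = (1365/π) × (-0.0711 + 0.4287) = 434.49 × 0.3576 = 155.37 W/m².

155 W/m²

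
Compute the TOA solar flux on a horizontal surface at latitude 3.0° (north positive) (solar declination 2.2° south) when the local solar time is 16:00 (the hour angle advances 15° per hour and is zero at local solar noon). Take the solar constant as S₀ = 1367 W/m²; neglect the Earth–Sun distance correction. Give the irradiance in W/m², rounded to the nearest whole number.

Hour angle H = 15° × (16 − 12) = 60.00°.
cos θ_z = sin(3.0°) sin(-2.2°) + cos(3.0°) cos(-2.2°) cos(60.00°) = -0.0020 + 0.4989 = 0.4969.
Top-of-atmosphere irradiance = S₀ cos θ_z = 1367 × 0.4969 = 679.26 W/m².

679 W/m²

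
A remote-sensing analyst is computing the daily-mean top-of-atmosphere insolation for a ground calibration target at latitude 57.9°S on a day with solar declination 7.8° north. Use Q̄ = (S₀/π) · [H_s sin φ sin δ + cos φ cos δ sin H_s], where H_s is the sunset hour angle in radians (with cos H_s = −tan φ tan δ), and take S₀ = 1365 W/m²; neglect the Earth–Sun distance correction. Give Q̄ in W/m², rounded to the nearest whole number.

−tan φ tan δ = −(-1.5941)(0.1370) = 0.2184; H_s = arccos(0.2184) = 77.38°. In radians, H_s = 1.3505.
H_s sin φ sin δ = 1.3505 × -0.8471 × 0.1357 = -0.1552.
cos φ cos δ sin H_s = 0.5314 × 0.9907 × 0.9758 = 0.5137.
Q̄ = (1365/π) × (-0.1552 + 0.5137) = 434.49 × 0.3585 = 155.76 W/m².

156 W/m²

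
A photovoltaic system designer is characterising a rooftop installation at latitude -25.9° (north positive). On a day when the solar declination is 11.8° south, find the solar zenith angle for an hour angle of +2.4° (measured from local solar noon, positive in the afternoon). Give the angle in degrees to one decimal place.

14.3°

cos θ_z = sin(-25.9°) sin(-11.8°) + cos(-25.9°) cos(-11.8°) cos(2.40°) = 0.0893 + 0.8798 = 0.9691.
θ_z = arccos(0.9691) = 14.28°.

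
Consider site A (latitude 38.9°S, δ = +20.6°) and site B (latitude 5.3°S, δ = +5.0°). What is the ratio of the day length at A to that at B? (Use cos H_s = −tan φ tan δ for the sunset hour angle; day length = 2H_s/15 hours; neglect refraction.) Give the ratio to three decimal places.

0.808

A: H_s = arccos(−tan -38.9° · tan 20.6°) = 72.34°, so 2H_s/15 = 9.6453 h.
B: H_s = arccos(−tan -5.3° · tan 5.0°) = 89.53°, so 2H_s/15 = 11.9373 h.
Ratio A/B = 9.6453 / 11.9373 = 0.8080.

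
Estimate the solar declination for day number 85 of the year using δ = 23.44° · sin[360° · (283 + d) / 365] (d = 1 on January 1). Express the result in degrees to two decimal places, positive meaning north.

+1.21°

360 × (283 + 85) / 365 = 362.959°; sin(362.959°) = 0.0516.
δ = 23.44 × 0.0516 = 1.210° ≈ +1.21°.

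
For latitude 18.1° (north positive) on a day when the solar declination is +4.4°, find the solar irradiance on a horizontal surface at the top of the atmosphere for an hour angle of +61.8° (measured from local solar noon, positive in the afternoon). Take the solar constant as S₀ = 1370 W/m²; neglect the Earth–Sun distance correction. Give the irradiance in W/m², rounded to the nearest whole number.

646 W/m²

With φ = 18.1°, δ = 4.4°, H = 61.80°: sin φ sin δ = 0.0238, cos φ cos δ cos H = 0.4478, so cos θ_z = 0.4716.
Top-of-atmosphere irradiance = S₀ cos θ_z = 1370 × 0.4716 = 646.09 W/m².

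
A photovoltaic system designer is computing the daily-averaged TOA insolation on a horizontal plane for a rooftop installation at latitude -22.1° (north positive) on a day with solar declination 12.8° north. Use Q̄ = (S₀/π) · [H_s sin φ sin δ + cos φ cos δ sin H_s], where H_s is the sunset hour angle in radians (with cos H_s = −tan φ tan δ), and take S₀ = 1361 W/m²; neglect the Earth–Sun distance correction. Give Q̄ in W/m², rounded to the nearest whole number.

−tan φ tan δ = −(-0.4061)(0.2272) = 0.0923; H_s = arccos(0.0923) = 84.70°. In radians, H_s = 1.4783.
H_s sin φ sin δ = 1.4783 × -0.3762 × 0.2215 = -0.1232.
cos φ cos δ sin H_s = 0.9265 × 0.9751 × 0.9957 = 0.8995.
Q̄ = (1361/π) × (-0.1232 + 0.8995) = 433.22 × 0.7763 = 336.31 W/m².

336 W/m²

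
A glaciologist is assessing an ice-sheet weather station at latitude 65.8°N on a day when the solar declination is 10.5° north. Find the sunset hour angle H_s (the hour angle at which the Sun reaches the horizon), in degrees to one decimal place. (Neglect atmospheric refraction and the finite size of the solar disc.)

The sunset hour angle satisfies cos H_s = −tan φ tan δ = -0.4124, giving H_s = 114.36°.

114.4°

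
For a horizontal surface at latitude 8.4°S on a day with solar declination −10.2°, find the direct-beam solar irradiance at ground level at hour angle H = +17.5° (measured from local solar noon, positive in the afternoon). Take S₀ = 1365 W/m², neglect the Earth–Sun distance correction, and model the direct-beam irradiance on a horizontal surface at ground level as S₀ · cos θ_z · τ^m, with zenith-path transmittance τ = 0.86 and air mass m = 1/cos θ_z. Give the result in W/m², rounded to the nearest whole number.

1112 W/m²

cos θ_z = sin φ sin δ + cos φ cos δ cos H = (-0.1461)(-0.1771) + (0.9893)(0.9842)(0.9537) = 0.9545.
Air mass m = 1/cos θ_z = 1/0.9545 = 1.048; τ^m = 0.86^1.048 = 0.8538.
Surface direct beam = 1365 × 0.9545 × 0.8538 = 1112.41 W/m².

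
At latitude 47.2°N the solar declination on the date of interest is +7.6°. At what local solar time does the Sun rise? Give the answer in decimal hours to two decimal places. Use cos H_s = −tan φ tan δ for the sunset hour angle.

5.45 h

−tan φ tan δ = −(1.0799)(0.1334) = -0.1441; H_s = arccos(-0.1441) = 98.29°.
Sunrise is at 12 − H_s/15 = 12 − 6.553 = 5.447 h local solar time.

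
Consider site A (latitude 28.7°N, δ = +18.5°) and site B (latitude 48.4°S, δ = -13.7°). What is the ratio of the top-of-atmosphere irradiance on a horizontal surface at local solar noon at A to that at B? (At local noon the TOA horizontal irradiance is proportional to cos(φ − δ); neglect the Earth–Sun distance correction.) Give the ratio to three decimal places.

1.197

A: cos θ_z = cos(28.7° − (18.5°)) = 0.9842.
B: cos θ_z = cos(-48.4° − (-13.7°)) = 0.8221.
Ratio A/B = 0.9842 / 0.8221 = 1.1972.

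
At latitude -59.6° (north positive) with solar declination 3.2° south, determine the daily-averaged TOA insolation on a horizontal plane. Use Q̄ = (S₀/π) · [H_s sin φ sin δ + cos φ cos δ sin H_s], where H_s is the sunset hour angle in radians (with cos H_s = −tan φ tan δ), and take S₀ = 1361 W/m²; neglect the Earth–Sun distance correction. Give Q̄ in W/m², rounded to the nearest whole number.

The sunset hour angle satisfies cos H_s = −tan φ tan δ = -0.0953, giving H_s = 95.47°. In radians, H_s = 1.6663.
H_s sin φ sin δ = 1.6663 × -0.8625 × -0.0558 = 0.0802.
cos φ cos δ sin H_s = 0.5060 × 0.9984 × 0.9954 = 0.5029.
Q̄ = (1361/π) × (0.0802 + 0.5029) = 433.22 × 0.5831 = 252.61 W/m².

253 W/m²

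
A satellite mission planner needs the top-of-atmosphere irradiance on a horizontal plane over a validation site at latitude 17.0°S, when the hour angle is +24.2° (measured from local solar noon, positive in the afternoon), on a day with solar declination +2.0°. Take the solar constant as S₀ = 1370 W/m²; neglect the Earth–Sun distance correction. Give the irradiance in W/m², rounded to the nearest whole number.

1180 W/m²

cos θ_z = sin(-17.0°) sin(2.0°) + cos(-17.0°) cos(2.0°) cos(24.20°) = -0.0102 + 0.8717 = 0.8615.
Top-of-atmosphere irradiance = S₀ cos θ_z = 1370 × 0.8615 = 1180.26 W/m².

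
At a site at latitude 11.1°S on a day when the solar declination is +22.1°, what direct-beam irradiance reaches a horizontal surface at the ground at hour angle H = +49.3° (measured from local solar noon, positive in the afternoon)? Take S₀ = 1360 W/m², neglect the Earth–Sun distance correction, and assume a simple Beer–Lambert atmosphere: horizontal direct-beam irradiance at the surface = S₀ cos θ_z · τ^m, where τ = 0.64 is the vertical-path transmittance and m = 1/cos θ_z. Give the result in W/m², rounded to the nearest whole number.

cos θ_z = sin φ sin δ + cos φ cos δ cos H = (-0.1925)(0.3762) + (0.9813)(0.9265)(0.6521) = 0.5205.
Air mass m = 1/cos θ_z = 1/0.5205 = 1.921; τ^m = 0.64^1.921 = 0.4243.
Surface direct beam = 1360 × 0.5205 × 0.4243 = 300.35 W/m².

300 W/m²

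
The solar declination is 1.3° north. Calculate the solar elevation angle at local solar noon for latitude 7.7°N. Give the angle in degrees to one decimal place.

83.6°

At local solar noon the hour angle is zero, so the elevation is 90° − |φ − δ| = 90° − |7.7° − (1.3°)| = 90° − 6.4° = 83.6°.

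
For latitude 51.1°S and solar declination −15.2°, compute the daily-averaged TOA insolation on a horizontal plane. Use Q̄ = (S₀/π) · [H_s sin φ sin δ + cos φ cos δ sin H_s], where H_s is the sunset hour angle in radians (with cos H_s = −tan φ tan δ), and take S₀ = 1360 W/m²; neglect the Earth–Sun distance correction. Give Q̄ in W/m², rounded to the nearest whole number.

416 W/m²

−tan φ tan δ = −(-1.2393)(-0.2717) = -0.3367; H_s = arccos(-0.3367) = 109.68°. In radians, H_s = 1.9143.
H_s sin φ sin δ = 1.9143 × -0.7782 × -0.2622 = 0.3906.
cos φ cos δ sin H_s = 0.6280 × 0.9650 × 0.9416 = 0.5706.
Q̄ = (1360/π) × (0.3906 + 0.5706) = 432.90 × 0.9612 = 416.10 W/m².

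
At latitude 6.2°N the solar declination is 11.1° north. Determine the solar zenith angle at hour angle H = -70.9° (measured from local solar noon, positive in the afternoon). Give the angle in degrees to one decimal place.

70.1°

With φ = 6.2°, δ = 11.1°, H = -70.90°: sin φ sin δ = 0.0208, cos φ cos δ cos H = 0.3192, so cos θ_z = 0.3400.
θ_z = arccos(0.3400) = 70.12°.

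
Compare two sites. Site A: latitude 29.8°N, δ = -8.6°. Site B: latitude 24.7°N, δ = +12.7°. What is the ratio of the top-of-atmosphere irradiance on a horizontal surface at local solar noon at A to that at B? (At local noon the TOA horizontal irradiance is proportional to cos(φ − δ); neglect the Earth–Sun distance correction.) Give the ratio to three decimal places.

0.801

A: cos θ_z = cos(29.8° − (-8.6°)) = 0.7837.
B: cos θ_z = cos(24.7° − (12.7°)) = 0.9781.
Ratio A/B = 0.7837 / 0.9781 = 0.8012.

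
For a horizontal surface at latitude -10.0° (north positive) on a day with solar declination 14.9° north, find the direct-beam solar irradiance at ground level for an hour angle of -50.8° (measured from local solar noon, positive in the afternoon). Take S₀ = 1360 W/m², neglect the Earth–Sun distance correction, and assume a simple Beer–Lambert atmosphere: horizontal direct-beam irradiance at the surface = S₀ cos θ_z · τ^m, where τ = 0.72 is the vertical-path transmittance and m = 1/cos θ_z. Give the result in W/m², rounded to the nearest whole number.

420 W/m²

cos θ_z = sin φ sin δ + cos φ cos δ cos H = (-0.1736)(0.2571) + (0.9848)(0.9664)(0.6320) = 0.5568.
Air mass m = 1/cos θ_z = 1/0.5568 = 1.796; τ^m = 0.72^1.796 = 0.5543.
Surface direct beam = 1360 × 0.5568 × 0.5543 = 419.74 W/m².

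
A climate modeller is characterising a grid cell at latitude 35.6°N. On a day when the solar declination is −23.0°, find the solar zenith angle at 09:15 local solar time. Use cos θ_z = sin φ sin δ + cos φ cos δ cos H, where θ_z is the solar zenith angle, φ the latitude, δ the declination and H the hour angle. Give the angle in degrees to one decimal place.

70.4°

Hour angle H = 15° × (9.25 − 12) = -41.25°.
With φ = 35.6°, δ = -23.0°, H = -41.25°: sin φ sin δ = -0.2275, cos φ cos δ cos H = 0.5627, so cos θ_z = 0.3352.
θ_z = arccos(0.3352) = 70.42°.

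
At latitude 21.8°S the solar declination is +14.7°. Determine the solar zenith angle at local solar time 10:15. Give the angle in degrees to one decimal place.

44.7°

Hour angle H = 15° × (10.25 − 12) = -26.25°.
cos θ_z = sin(-21.8°) sin(14.7°) + cos(-21.8°) cos(14.7°) cos(-26.25°) = -0.0942 + 0.8055 = 0.7113.
θ_z = arccos(0.7113) = 44.66°.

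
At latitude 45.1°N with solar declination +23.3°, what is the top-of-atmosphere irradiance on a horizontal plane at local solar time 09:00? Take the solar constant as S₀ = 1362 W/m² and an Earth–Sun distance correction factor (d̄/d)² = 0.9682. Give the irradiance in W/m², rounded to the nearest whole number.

974 W/m²

Hour angle H = 15° × (9 − 12) = -45.00°.
cos θ_z = sin(45.1°) sin(23.3°) + cos(45.1°) cos(23.3°) cos(-45.00°) = 0.2802 + 0.4584 = 0.7386.
Top-of-atmosphere irradiance = S₀ (d̄/d)² cos θ_z = 1362 × 0.9682 × 0.7386 = 973.98 W/m².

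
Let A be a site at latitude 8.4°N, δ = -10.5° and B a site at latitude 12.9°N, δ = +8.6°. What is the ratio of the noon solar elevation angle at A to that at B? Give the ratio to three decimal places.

0.830

A: 90° − |8.4 − (-10.5)| = 71.10°.
B: 90° − |12.9 − (8.6)| = 85.70°.
Ratio A/B = 71.1000 / 85.7000 = 0.8296.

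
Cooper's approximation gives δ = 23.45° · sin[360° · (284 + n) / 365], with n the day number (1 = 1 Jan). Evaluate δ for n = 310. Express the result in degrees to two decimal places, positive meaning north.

-16.83°

360 × (284 + 310) / 365 = 585.863°; sin(585.863°) = -0.7177.
δ = 23.45 × -0.7177 = -16.830° ≈ -16.83°.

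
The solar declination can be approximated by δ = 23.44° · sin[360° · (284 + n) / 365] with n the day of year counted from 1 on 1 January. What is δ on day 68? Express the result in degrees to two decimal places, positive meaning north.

360 × (284 + 68) / 365 = 347.178°; sin(347.178°) = -0.2219.
δ = 23.44 × -0.2219 = -5.201° ≈ -5.20°.

-5.20°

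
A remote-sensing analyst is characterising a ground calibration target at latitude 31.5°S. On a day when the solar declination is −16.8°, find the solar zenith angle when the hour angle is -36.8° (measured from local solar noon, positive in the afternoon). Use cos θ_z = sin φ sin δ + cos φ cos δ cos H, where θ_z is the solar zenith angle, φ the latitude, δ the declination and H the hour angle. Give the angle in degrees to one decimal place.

36.4°

cos θ_z = sin(-31.5°) sin(-16.8°) + cos(-31.5°) cos(-16.8°) cos(-36.80°) = 0.1510 + 0.6536 = 0.8046.
θ_z = arccos(0.8046) = 36.43°.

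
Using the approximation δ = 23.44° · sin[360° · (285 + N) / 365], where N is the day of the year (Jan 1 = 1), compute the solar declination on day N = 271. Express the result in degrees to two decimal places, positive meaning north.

-3.42°

360 × (285 + 271) / 365 = 548.384°; sin(548.384°) = -0.1458.
δ = 23.44 × -0.1458 = -3.418° ≈ -3.42°.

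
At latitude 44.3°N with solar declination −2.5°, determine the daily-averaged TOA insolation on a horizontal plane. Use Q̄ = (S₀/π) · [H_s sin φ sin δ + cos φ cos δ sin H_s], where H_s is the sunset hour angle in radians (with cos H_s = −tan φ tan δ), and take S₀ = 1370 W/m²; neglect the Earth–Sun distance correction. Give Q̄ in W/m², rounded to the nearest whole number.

−tan φ tan δ = −(0.9759)(-0.0437) = 0.0426; H_s = arccos(0.0426) = 87.56°. In radians, H_s = 1.5282.
H_s sin φ sin δ = 1.5282 × 0.6984 × -0.0436 = -0.0465.
cos φ cos δ sin H_s = 0.7157 × 0.9990 × 0.9991 = 0.7143.
Q̄ = (1370/π) × (-0.0465 + 0.7143) = 436.08 × 0.6678 = 291.21 W/m².

291 W/m²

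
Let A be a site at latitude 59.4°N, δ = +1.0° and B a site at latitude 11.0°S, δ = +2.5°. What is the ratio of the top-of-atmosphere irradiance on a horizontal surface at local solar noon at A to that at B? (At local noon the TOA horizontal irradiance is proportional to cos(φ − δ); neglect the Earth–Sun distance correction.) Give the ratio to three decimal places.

A: cos θ_z = cos(59.4° − (1.0°)) = 0.5240.
B: cos θ_z = cos(-11.0° − (2.5°)) = 0.9724.
Ratio A/B = 0.5240 / 0.9724 = 0.5389.

0.539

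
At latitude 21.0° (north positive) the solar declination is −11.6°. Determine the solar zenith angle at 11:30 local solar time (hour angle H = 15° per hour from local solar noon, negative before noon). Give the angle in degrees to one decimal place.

33.4°

Hour angle H = 15° × (11.5 − 12) = -7.50°.
cos θ_z = sin(21.0°) sin(-11.6°) + cos(21.0°) cos(-11.6°) cos(-7.50°) = -0.0721 + 0.9067 = 0.8346.
θ_z = arccos(0.8346) = 33.43°.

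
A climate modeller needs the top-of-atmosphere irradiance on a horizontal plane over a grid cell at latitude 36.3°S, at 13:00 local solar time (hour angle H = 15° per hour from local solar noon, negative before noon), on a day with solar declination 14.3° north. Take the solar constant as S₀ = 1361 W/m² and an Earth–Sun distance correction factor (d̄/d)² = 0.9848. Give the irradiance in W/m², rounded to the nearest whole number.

Hour angle H = 15° × (13 − 12) = 15.00°.
cos θ_z = sin φ sin δ + cos φ cos δ cos H = (-0.5920)(0.2470) + (0.8059)(0.9690)(0.9659) = 0.6081.
Top-of-atmosphere irradiance = S₀ (d̄/d)² cos θ_z = 1361 × 0.9848 × 0.6081 = 815.04 W/m².

815 W/m²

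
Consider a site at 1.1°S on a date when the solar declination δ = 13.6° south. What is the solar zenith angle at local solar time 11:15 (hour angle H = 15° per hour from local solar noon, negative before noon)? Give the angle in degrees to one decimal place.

16.7°

Hour angle H = 15° × (11.25 − 12) = -11.25°.
cos θ_z = sin φ sin δ + cos φ cos δ cos H = (-0.0192)(-0.2351) + (0.9998)(0.9720)(0.9808) = 0.9577.
θ_z = arccos(0.9577) = 16.72°.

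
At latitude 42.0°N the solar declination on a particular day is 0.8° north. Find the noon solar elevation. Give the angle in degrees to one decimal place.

At local solar noon the hour angle is zero, so the elevation is 90° − |φ − δ| = 90° − |42.0° − (0.8°)| = 90° − 41.2° = 48.8°.

48.8°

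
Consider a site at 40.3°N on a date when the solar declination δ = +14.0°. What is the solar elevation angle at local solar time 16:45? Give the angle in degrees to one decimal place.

Hour angle H = 15° × (16.75 − 12) = 71.25°.
With φ = 40.3°, δ = 14.0°, H = 71.25°: sin φ sin δ = 0.1565, cos φ cos δ cos H = 0.2379, so cos θ_z = 0.3944.
θ_z = arccos(0.3944) = 66.77°, so the elevation is 90° − 66.77° = 23.23°.

23.2°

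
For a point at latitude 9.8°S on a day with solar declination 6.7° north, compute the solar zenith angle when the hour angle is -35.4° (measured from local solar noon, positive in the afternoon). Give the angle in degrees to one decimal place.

38.9°

With φ = -9.8°, δ = 6.7°, H = -35.40°: sin φ sin δ = -0.0199, cos φ cos δ cos H = 0.7977, so cos θ_z = 0.7778.
θ_z = arccos(0.7778) = 38.94°.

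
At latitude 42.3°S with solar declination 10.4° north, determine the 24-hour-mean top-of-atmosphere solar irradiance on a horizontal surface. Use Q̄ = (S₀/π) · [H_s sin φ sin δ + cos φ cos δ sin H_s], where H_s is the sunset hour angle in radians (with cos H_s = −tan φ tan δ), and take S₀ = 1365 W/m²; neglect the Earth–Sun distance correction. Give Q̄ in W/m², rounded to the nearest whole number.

cos H_s = −tan(-42.3°) · tan(10.4°) = 0.1670, so H_s = arccos(0.1670) = 80.39°. In radians, H_s = 1.4031.
H_s sin φ sin δ = 1.4031 × -0.6730 × 0.1805 = -0.1704.
cos φ cos δ sin H_s = 0.7396 × 0.9836 × 0.9860 = 0.7173.
Q̄ = (1365/π) × (-0.1704 + 0.7173) = 434.49 × 0.5469 = 237.62 W/m².

238 W/m²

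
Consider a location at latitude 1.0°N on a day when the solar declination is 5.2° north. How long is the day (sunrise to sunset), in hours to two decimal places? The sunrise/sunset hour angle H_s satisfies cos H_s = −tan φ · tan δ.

−tan φ tan δ = −(0.0175)(0.0910) = -0.0016; H_s = arccos(-0.0016) = 90.09°.
Day length = 2 H_s / 15° h⁻¹ = 180.18° / 15 = 12.012 h.

12.01 hours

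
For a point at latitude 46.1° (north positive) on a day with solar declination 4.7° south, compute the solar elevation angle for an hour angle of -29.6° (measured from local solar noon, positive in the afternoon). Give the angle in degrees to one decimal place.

32.8°

With φ = 46.1°, δ = -4.7°, H = -29.60°: sin φ sin δ = -0.0590, cos φ cos δ cos H = 0.6009, so cos θ_z = 0.5419.
θ_z = arccos(0.5419) = 57.19°, so the elevation is 90° − 57.19° = 32.81°.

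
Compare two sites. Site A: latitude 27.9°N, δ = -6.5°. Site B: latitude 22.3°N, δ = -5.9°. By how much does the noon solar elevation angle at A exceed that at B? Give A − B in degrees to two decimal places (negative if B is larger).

A: 90° − |27.9 − (-6.5)| = 55.60°.
B: 90° − |22.3 − (-5.9)| = 61.80°.
A − B = 55.60 − 61.80 = -6.20°.

-6.20°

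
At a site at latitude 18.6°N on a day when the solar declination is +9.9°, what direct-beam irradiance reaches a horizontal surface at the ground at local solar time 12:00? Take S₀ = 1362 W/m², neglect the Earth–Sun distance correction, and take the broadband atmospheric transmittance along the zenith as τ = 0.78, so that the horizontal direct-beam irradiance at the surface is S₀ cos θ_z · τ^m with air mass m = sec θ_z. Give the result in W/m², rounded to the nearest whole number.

1047 W/m²

Hour angle H = 15° × (12 − 12) = 0.00°.
cos θ_z = sin φ sin δ + cos φ cos δ cos H = (0.3190)(0.1719) + (0.9478)(0.9851)(1.0000) = 0.9885.
Air mass m = 1/cos θ_z = 1/0.9885 = 1.012; τ^m = 0.78^1.012 = 0.7777.
Surface direct beam = 1362 × 0.9885 × 0.7777 = 1047.05 W/m².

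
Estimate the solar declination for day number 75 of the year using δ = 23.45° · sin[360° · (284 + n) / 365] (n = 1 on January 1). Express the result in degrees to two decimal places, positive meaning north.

360 × (284 + 75) / 365 = 354.082°; sin(354.082°) = -0.1031.
δ = 23.45 × -0.1031 = -2.418° ≈ -2.42°.

-2.42°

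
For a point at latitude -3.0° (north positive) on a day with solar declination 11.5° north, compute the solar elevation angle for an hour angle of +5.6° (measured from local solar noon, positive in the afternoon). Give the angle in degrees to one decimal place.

With φ = -3.0°, δ = 11.5°, H = 5.60°: sin φ sin δ = -0.0104, cos φ cos δ cos H = 0.9739, so cos θ_z = 0.9635.
θ_z = arccos(0.9635) = 15.53°, so the elevation is 90° − 15.53° = 74.47°.

74.5°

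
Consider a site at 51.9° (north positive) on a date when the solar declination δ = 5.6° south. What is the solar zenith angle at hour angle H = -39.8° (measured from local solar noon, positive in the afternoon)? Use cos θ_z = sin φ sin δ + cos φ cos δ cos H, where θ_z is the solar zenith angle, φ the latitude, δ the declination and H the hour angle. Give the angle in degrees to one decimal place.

66.7°

cos θ_z = sin φ sin δ + cos φ cos δ cos H = (0.7869)(-0.0976) + (0.6170)(0.9952)(0.7683) = 0.3950.
θ_z = arccos(0.3950) = 66.73°.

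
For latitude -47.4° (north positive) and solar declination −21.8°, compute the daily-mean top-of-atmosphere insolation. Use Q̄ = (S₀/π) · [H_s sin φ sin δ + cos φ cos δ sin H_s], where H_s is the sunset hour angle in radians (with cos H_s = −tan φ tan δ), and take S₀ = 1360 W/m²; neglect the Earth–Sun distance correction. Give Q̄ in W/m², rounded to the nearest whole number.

484 W/m²

The sunset hour angle satisfies cos H_s = −tan φ tan δ = -0.4350, giving H_s = 115.79°. In radians, H_s = 2.0209.
H_s sin φ sin δ = 2.0209 × -0.7361 × -0.3714 = 0.5525.
cos φ cos δ sin H_s = 0.6769 × 0.9285 × 0.9004 = 0.5659.
Q̄ = (1360/π) × (0.5525 + 0.5659) = 432.90 × 1.1184 = 484.16 W/m².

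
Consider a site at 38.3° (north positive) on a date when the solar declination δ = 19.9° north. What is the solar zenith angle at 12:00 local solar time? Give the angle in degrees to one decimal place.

18.4°

Hour angle H = 15° × (12 − 12) = 0.00°.
cos θ_z = sin(38.3°) sin(19.9°) + cos(38.3°) cos(19.9°) cos(0.00°) = 0.2110 + 0.7379 = 0.9489.
θ_z = arccos(0.9489) = 18.40°.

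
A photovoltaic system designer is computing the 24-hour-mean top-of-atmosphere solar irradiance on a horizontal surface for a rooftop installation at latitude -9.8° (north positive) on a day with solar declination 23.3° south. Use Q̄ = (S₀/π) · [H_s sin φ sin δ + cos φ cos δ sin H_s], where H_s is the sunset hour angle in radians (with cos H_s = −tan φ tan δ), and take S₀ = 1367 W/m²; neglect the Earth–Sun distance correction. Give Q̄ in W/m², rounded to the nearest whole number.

cos H_s = −tan(-9.8°) · tan(-23.3°) = -0.0744, so H_s = arccos(-0.0744) = 94.27°. In radians, H_s = 1.6453.
H_s sin φ sin δ = 1.6453 × -0.1702 × -0.3955 = 0.1108.
cos φ cos δ sin H_s = 0.9854 × 0.9184 × 0.9972 = 0.9025.
Q̄ = (1367/π) × (0.1108 + 0.9025) = 435.13 × 1.0133 = 440.92 W/m².

441 W/m²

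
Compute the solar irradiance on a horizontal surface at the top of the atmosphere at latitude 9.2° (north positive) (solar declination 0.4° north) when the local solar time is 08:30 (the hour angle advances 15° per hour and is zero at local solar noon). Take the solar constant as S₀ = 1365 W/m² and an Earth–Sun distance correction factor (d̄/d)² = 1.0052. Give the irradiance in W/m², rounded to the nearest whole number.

Hour angle H = 15° × (8.5 − 12) = -52.50°.
With φ = 9.2°, δ = 0.4°, H = -52.50°: sin φ sin δ = 0.0011, cos φ cos δ cos H = 0.6009, so cos θ_z = 0.6020.
Top-of-atmosphere irradiance = S₀ (d̄/d)² cos θ_z = 1365 × 1.0052 × 0.6020 = 826.00 W/m².

826 W/m²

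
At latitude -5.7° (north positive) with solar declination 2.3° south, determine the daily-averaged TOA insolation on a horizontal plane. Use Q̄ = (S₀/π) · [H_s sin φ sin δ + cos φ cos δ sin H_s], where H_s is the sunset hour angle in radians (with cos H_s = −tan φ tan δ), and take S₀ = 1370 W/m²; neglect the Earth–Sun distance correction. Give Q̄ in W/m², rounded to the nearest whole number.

436 W/m²

The sunset hour angle satisfies cos H_s = −tan φ tan δ = -0.0040, giving H_s = 90.23°. In radians, H_s = 1.5748.
H_s sin φ sin δ = 1.5748 × -0.0993 × -0.0401 = 0.0063.
cos φ cos δ sin H_s = 0.9951 × 0.9992 × 1.0000 = 0.9943.
Q̄ = (1370/π) × (0.0063 + 0.9943) = 436.08 × 1.0006 = 436.34 W/m².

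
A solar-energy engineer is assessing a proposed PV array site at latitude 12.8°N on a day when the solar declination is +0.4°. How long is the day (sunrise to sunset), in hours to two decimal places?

−tan φ tan δ = −(0.2272)(0.0070) = -0.0016; H_s = arccos(-0.0016) = 90.09°.
Day length = 2 H_s / 15° h⁻¹ = 180.18° / 15 = 12.012 h.

12.01 hours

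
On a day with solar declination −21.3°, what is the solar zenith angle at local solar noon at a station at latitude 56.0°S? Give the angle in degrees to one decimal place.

At local solar noon the hour angle is zero, so the zenith angle is |φ − δ| = |-56.0° − (-21.3°)| = 34.7°.

34.7°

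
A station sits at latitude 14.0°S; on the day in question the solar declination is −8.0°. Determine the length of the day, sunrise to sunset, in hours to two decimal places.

The sunset hour angle satisfies cos H_s = −tan φ tan δ = -0.0350, giving H_s = 92.01°.
Day length = 2 H_s / 15° h⁻¹ = 184.02° / 15 = 12.268 h.

12.27 hours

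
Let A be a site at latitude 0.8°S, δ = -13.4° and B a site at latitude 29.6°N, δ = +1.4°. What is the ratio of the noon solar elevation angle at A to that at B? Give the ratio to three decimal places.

1.252

A: 90° − |-0.8 − (-13.4)| = 77.40°.
B: 90° − |29.6 − (1.4)| = 61.80°.
Ratio A/B = 77.4000 / 61.8000 = 1.2524.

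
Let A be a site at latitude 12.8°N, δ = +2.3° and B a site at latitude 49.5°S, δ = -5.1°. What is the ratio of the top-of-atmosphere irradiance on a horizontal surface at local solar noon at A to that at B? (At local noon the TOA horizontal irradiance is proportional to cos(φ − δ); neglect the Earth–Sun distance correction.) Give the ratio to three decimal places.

1.376

A: cos θ_z = cos(12.8° − (2.3°)) = 0.9833.
B: cos θ_z = cos(-49.5° − (-5.1°)) = 0.7145.
Ratio A/B = 0.9833 / 0.7145 = 1.3762.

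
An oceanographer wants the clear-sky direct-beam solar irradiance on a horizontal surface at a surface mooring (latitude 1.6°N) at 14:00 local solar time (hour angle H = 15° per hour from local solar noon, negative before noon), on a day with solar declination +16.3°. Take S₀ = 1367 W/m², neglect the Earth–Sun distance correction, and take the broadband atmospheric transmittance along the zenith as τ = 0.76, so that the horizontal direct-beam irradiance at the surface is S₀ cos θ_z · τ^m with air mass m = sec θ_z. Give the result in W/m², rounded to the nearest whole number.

827 W/m²

Hour angle H = 15° × (14 − 12) = 30.00°.
cos θ_z = sin φ sin δ + cos φ cos δ cos H = (0.0279)(0.2807) + (0.9996)(0.9598)(0.8660) = 0.8387.
Air mass m = 1/cos θ_z = 1/0.8387 = 1.192; τ^m = 0.76^1.192 = 0.7210.
Surface direct beam = 1367 × 0.8387 × 0.7210 = 826.63 W/m².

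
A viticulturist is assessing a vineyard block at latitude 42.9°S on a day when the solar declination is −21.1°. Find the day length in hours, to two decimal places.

14.80 hours

−tan φ tan δ = −(-0.9293)(-0.3859) = -0.3586; H_s = arccos(-0.3586) = 111.01°.
Day length = 2 H_s / 15° h⁻¹ = 222.02° / 15 = 14.801 h.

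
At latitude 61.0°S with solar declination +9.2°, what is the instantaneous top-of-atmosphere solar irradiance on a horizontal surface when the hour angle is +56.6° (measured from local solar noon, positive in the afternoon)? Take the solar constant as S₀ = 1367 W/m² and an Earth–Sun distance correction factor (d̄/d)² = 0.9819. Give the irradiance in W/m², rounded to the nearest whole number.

With φ = -61.0°, δ = 9.2°, H = 56.60°: sin φ sin δ = -0.1398, cos φ cos δ cos H = 0.2634, so cos θ_z = 0.1236.
Top-of-atmosphere irradiance = S₀ (d̄/d)² cos θ_z = 1367 × 0.9819 × 0.1236 = 165.90 W/m².

166 W/m²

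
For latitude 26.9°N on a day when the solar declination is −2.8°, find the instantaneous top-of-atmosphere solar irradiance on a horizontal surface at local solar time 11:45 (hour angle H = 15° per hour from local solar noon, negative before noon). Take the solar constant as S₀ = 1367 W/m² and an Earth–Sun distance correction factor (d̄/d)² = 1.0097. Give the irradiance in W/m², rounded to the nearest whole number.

1196 W/m²

Hour angle H = 15° × (11.75 − 12) = -3.75°.
With φ = 26.9°, δ = -2.8°, H = -3.75°: sin φ sin δ = -0.0221, cos φ cos δ cos H = 0.8888, so cos θ_z = 0.8667.
Top-of-atmosphere irradiance = S₀ (d̄/d)² cos θ_z = 1367 × 1.0097 × 0.8667 = 1196.27 W/m².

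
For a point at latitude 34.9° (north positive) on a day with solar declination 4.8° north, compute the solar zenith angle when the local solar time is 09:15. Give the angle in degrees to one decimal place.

Hour angle H = 15° × (9.25 − 12) = -41.25°.
cos θ_z = sin(34.9°) sin(4.8°) + cos(34.9°) cos(4.8°) cos(-41.25°) = 0.0479 + 0.6145 = 0.6624.
θ_z = arccos(0.6624) = 48.52°.

48.5°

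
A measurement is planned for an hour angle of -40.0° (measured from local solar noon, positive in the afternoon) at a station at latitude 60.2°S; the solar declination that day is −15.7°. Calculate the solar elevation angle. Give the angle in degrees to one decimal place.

cos θ_z = sin(-60.2°) sin(-15.7°) + cos(-60.2°) cos(-15.7°) cos(-40.00°) = 0.2348 + 0.3665 = 0.6013.
θ_z = arccos(0.6013) = 53.04°, so the elevation is 90° − 53.04° = 36.96°.

37.0°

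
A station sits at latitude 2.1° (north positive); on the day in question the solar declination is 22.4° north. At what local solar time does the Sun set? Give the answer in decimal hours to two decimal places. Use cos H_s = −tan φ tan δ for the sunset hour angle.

The sunset hour angle satisfies cos H_s = −tan φ tan δ = -0.0151, giving H_s = 90.87°.
Sunset is at 12 + H_s/15 = 12 + 6.058 = 18.058 h local solar time.

18.06 h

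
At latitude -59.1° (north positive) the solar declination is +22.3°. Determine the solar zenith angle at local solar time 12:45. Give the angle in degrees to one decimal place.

Hour angle H = 15° × (12.75 − 12) = 11.25°.
With φ = -59.1°, δ = 22.3°, H = 11.25°: sin φ sin δ = -0.3256, cos φ cos δ cos H = 0.4660, so cos θ_z = 0.1404.
θ_z = arccos(0.1404) = 81.93°.

81.9°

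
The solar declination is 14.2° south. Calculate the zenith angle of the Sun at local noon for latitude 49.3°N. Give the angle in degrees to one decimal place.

63.5°

At local solar noon the hour angle is zero, so the zenith angle is |φ − δ| = |49.3° − (-14.2°)| = 63.5°.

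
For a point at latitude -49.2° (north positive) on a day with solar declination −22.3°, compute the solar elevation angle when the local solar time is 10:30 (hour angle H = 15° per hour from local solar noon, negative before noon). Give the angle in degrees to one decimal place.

Hour angle H = 15° × (10.5 − 12) = -22.50°.
cos θ_z = sin φ sin δ + cos φ cos δ cos H = (-0.7570)(-0.3795) + (0.6534)(0.9252)(0.9239) = 0.8458.
θ_z = arccos(0.8458) = 32.24°, so the elevation is 90° − 32.24° = 57.76°.

57.8°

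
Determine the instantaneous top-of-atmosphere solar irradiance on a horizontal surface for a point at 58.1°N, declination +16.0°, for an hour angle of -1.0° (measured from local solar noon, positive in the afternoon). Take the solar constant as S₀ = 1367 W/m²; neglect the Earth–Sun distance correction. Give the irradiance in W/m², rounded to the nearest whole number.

cos θ_z = sin φ sin δ + cos φ cos δ cos H = (0.8490)(0.2756) + (0.5284)(0.9613)(0.9998) = 0.7418.
Top-of-atmosphere irradiance = S₀ cos θ_z = 1367 × 0.7418 = 1014.04 W/m².

1014 W/m²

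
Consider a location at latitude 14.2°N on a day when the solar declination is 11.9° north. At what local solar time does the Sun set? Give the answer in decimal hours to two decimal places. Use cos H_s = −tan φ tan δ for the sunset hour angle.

The sunset hour angle satisfies cos H_s = −tan φ tan δ = -0.0533, giving H_s = 93.06°.
Sunset is at 12 + H_s/15 = 12 + 6.204 = 18.204 h local solar time.

18.20 h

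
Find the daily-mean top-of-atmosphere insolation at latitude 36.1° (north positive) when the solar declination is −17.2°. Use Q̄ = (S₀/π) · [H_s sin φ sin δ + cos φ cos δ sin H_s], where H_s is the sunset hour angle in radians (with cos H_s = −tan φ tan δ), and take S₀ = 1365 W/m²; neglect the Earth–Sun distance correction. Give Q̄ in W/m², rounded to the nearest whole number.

225 W/m²

cos H_s = −tan(36.1°) · tan(-17.2°) = 0.2257, so H_s = arccos(0.2257) = 76.96°. In radians, H_s = 1.3432.
H_s sin φ sin δ = 1.3432 × 0.5892 × -0.2957 = -0.2340.
cos φ cos δ sin H_s = 0.8080 × 0.9553 × 0.9742 = 0.7520.
Q̄ = (1365/π) × (-0.2340 + 0.7520) = 434.49 × 0.5180 = 225.07 W/m².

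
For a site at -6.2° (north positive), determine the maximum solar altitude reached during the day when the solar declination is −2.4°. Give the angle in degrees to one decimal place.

At local solar noon the hour angle is zero, so the elevation is 90° − |φ − δ| = 90° − |-6.2° − (-2.4°)| = 90° − 3.8° = 86.2°.

86.2°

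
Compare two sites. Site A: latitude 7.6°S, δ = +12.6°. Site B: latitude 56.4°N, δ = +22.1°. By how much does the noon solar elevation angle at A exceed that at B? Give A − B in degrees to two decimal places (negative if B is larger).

+14.10°

A: 90° − |-7.6 − (12.6)| = 69.80°.
B: 90° − |56.4 − (22.1)| = 55.70°.
A − B = 69.80 − 55.70 = 14.10°.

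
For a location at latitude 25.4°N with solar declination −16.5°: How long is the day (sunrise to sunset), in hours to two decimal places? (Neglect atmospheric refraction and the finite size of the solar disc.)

cos H_s = −tan(25.4°) · tan(-16.5°) = 0.1407, so H_s = arccos(0.1407) = 81.91°.
Day length = 2 H_s / 15° h⁻¹ = 163.82° / 15 = 10.921 h.

10.92 hours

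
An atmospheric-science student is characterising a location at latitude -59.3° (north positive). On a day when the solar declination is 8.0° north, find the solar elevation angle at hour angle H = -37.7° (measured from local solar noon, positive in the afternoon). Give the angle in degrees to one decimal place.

16.3°

cos θ_z = sin(-59.3°) sin(8.0°) + cos(-59.3°) cos(8.0°) cos(-37.70°) = -0.1197 + 0.4000 = 0.2803.
θ_z = arccos(0.2803) = 73.72°, so the elevation is 90° − 73.72° = 16.28°.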